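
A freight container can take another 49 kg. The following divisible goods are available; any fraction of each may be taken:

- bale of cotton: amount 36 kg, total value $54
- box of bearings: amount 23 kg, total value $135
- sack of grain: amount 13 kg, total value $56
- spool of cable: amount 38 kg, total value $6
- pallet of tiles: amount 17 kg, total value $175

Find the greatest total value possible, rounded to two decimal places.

348.77

Take in order of value per unit:
- pallet of tiles (175/17 per unit): all 17 → value 175, running total 175.00
- box of bearings (135/23 per unit): all 23 → value 135, running total 310.00
- sack of grain (56/13 per unit): 9 of 13 → value 9×56/13 = 38.7692, running total 348.77
Total 348.77.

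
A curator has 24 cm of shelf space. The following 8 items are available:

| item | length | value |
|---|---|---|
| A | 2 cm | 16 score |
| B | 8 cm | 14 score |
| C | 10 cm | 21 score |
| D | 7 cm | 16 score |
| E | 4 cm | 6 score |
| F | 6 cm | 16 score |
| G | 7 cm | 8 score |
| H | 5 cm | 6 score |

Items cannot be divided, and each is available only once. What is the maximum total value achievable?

62 score

Check high-value combinations within 24 cm:
- A+B+D+F: length 2+8+7+6=23, value 16+14+16+16=62
- A+D+E+F+H: length 2+7+4+6+5=24, value 16+16+6+16+6=60
- A+C+E+F: length 2+10+4+6=22, value 16+21+6+16=59
- A+C+D+E: length 2+10+7+4=23, value 16+21+16+6=59
Best: 62 score.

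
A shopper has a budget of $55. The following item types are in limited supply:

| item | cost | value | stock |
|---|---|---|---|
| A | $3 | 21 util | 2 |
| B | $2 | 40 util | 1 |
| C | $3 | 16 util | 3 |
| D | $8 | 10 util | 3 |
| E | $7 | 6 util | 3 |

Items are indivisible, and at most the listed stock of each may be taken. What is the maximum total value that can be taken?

172 util

Best selections within cost 55 and stock limits:
- 2×A + 1×B + 3×C + 3×D + 2×E: cost 55, value 172
- 2×A + 1×B + 3×C + 2×D + 3×E: cost 54, value 168
- 2×A + 1×B + 3×C + 3×D + 1×E: cost 48, value 166
Best: 172 util.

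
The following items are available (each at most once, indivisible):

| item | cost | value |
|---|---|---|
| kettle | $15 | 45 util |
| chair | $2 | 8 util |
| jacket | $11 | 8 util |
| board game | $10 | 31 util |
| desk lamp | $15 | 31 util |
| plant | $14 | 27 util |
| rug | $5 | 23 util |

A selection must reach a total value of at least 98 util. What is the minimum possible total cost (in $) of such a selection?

30

Subsets with value ≥ 98, sorted by total cost:
- kettle+board game+rug: cost 30, value 99
- kettle+chair+board game+rug: cost 32, value 107
- kettle+desk lamp+rug: cost 35, value 99
Minimum cost: 30 $.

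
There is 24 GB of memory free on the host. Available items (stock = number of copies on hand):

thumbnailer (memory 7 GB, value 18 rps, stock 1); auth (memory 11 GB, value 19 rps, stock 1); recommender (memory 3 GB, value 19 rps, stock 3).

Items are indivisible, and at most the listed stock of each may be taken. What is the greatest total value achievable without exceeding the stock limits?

76 rps

Top feasible selections:
- 1×auth + 3×recommender: memory 20, value 76
- 1×thumbnailer + 3×recommender: memory 16, value 75
- 1×thumbnailer + 1×auth + 2×recommender: memory 24, value 75
- 3×recommender: memory 9, value 57
Best: 76 rps.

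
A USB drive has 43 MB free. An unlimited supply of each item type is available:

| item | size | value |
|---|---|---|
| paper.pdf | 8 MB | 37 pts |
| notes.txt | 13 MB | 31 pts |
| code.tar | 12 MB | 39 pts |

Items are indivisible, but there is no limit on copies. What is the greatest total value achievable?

Best value-per-unit is paper.pdf at 37/8, and filling with it alone uses size 5×8=40. No mix of the others beats 5×37 = 185.

185 pts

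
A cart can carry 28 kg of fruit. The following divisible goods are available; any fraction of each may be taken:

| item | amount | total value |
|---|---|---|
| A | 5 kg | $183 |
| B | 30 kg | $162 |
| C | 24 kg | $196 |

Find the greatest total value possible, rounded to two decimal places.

Take in order of value per unit:
- A (183/5 per unit): all 5 → value 183, running total 183.00
- C (196/24 per unit): 23 of 24 → value 23×196/24 = 187.8333, running total 370.83
Total 370.83.

370.83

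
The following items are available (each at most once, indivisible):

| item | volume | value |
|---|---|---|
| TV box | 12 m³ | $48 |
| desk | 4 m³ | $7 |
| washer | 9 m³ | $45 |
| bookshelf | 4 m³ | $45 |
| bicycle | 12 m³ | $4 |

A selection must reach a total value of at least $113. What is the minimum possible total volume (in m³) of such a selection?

25

Subsets with value ≥ 113, sorted by total volume:
- TV box+washer+bookshelf: volume 25, value 138
- TV box+desk+washer+bookshelf: volume 29, value 145
Minimum volume: 25 m³.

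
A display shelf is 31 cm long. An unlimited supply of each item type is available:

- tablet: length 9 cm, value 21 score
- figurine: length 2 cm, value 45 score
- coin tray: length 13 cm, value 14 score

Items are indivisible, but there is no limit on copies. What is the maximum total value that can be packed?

675 score

Best value-per-unit is figurine at 45/2, and filling with it alone uses length 15×2=30. No mix of the others beats 15×45 = 675.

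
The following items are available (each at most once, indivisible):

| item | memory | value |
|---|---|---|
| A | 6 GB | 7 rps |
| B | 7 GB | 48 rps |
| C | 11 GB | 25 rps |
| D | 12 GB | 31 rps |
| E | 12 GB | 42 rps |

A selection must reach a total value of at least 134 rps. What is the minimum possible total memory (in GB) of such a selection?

Subsets with value ≥ 134, sorted by total memory:
- B+C+D+E: memory 42, value 146
- A+B+C+D+E: memory 48, value 153
Minimum memory: 42 GB.

42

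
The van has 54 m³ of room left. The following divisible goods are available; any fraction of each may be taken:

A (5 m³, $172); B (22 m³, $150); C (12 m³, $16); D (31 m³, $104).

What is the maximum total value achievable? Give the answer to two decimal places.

Take in order of value per unit:
- A (172/5 per unit): all 5 → value 172, running total 172.00
- B (150/22 per unit): all 22 → value 150, running total 322.00
- D (104/31 per unit): 27 of 31 → value 27×104/31 = 90.5806, running total 412.58
Total 412.58.

412.58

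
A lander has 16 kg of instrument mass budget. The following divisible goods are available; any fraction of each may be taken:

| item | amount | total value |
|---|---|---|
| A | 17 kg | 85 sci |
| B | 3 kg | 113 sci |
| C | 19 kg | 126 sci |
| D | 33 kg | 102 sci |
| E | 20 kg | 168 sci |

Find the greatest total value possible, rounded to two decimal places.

Take in order of value per unit:
- B (113/3 per unit): all 3 → value 113, running total 113.00
- E (168/20 per unit): 13 of 20 → value 13×168/20 = 109.2000, running total 222.20
Total 222.20.

222.20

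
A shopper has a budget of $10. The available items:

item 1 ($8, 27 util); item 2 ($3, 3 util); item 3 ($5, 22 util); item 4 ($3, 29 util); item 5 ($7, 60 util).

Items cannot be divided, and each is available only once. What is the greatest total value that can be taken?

Check high-value combinations within $10:
- item 4+item 5: cost 3+7=10, value 29+60=89
- item 2+item 5: cost 3+7=10, value 3+60=63
- item 5: cost 7, value 60
- item 3+item 4: cost 5+3=8, value 22+29=51
Best: 89 util.

89 util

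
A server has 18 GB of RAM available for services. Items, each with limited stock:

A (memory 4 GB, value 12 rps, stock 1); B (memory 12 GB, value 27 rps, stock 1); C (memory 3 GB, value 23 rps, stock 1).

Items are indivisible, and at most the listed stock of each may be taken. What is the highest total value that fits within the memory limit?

50 rps

Top feasible selections:
- 1×B + 1×C: memory 15, value 50
- 1×A + 1×B: memory 16, value 39
- 1×A + 1×C: memory 7, value 35
- 1×B: memory 12, value 27
Best: 50 rps.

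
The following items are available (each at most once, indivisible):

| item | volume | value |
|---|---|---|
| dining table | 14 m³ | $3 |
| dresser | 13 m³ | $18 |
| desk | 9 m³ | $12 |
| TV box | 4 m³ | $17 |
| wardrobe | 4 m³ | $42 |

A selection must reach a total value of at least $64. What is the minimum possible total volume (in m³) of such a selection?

17

Subsets with value ≥ 64, sorted by total volume:
- desk+TV box+wardrobe: volume 17, value 71
- dresser+TV box+wardrobe: volume 21, value 77
Minimum volume: 17 m³.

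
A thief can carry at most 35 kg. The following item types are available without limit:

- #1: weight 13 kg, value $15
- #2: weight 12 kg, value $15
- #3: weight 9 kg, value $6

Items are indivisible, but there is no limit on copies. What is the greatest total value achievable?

$36

Best value-per-unit is #2 at 15/12; filling with it alone gives 2×15 = 30.
Optimal mix: 2×#1 + 1×#3 → weight 35, value 36.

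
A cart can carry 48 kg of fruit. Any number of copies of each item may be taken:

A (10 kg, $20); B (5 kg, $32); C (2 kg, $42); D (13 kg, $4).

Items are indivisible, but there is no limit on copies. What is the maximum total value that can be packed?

$1008

Best value-per-unit is C at 42/2, and filling with it alone uses weight 24×2=48. No mix of the others beats 24×42 = 1008.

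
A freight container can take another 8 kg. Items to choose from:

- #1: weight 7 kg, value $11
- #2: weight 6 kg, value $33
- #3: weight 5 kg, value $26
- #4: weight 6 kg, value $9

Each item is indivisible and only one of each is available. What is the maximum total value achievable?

Check high-value combinations within 8 kg:
- #2: weight 6, value 33
- #3: weight 5, value 26
- #1: weight 7, value 11
Best: $33.

$33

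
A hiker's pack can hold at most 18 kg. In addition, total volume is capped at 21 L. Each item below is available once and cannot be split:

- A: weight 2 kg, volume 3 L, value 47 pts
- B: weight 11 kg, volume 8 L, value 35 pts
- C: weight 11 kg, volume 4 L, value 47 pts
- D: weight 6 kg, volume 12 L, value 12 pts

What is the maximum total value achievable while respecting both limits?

94 pts

Feasible sets respecting both limits:
- A+C: weight 13, volume 7, value 94
- A+B: weight 13, volume 11, value 82
- A+D: weight 8, volume 15, value 59
- C+D: weight 17, volume 16, value 59
Best: 94 pts.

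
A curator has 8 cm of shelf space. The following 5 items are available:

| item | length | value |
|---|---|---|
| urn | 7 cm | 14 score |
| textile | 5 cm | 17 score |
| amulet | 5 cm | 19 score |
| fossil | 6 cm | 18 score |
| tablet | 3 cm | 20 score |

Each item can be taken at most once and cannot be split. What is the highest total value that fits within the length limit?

39 score

Check high-value combinations within 8 cm:
- amulet+tablet: length 5+3=8, value 19+20=39
- textile+tablet: length 5+3=8, value 17+20=37
- tablet: length 3, value 20
- amulet: length 5, value 19
Best: 39 score.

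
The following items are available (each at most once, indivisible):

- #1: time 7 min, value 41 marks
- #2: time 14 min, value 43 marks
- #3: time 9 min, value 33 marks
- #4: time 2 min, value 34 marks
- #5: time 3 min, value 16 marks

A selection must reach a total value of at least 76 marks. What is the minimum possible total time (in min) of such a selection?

12

Subsets with value ≥ 76, sorted by total time:
- #1+#4+#5: time 12, value 91
- #3+#4+#5: time 14, value 83
- #2+#4: time 16, value 77
- #1+#3+#4: time 18, value 108
Minimum time: 12 min.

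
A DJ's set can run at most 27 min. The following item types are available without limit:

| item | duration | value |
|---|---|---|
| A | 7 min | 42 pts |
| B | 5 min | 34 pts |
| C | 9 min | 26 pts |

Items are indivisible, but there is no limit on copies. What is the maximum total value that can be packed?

178 pts

Best value-per-unit is B at 34/5; filling with it alone gives 5×34 = 170.
Optimal mix: 1×A + 4×B → duration 27, value 178.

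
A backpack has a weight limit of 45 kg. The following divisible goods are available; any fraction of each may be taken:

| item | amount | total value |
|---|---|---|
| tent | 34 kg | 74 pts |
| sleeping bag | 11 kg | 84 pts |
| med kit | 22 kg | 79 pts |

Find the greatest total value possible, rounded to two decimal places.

Take in order of value per unit:
- sleeping bag (84/11 per unit): all 11 → value 84, running total 84.00
- med kit (79/22 per unit): all 22 → value 79, running total 163.00
- tent (74/34 per unit): 12 of 34 → value 12×74/34 = 26.1176, running total 189.12
Total 189.12.

189.12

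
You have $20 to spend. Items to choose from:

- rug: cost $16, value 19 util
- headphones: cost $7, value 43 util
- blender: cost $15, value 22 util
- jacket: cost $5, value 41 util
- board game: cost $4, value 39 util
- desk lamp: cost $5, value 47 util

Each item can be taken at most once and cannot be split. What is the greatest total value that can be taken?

This is a 0/1 knapsack; check combinations near the capacity.
- headphones+jacket+desk lamp: cost 7+5+5=17, value 43+41+47=131
- headphones+board game+desk lamp: cost 7+4+5=16, value 43+39+47=129
- jacket+board game+desk lamp: cost 5+4+5=14, value 41+39+47=127
- headphones+jacket+board game: cost 7+5+4=16, value 43+41+39=123
- headphones+desk lamp: cost 7+5=12, value 43+47=90
Best: 131 util.

131 util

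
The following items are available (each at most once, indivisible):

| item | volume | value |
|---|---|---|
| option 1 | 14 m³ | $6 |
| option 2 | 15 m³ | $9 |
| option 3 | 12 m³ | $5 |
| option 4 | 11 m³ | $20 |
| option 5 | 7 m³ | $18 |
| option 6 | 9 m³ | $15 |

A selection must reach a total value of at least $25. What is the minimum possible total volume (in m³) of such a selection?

Subsets with value ≥ 25, sorted by total volume:
- option 5+option 6: volume 16, value 33
- option 4+option 5: volume 18, value 38
- option 4+option 6: volume 20, value 35
Minimum volume: 16 m³.

16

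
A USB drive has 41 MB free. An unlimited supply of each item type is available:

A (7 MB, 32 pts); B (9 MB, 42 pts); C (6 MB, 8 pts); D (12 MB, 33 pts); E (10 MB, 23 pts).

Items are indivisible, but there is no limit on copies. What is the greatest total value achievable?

Best value-per-unit is B at 42/9; filling with it alone gives 4×42 = 168.
Optimal mix: 2×A + 3×B → size 41, value 190.

190 pts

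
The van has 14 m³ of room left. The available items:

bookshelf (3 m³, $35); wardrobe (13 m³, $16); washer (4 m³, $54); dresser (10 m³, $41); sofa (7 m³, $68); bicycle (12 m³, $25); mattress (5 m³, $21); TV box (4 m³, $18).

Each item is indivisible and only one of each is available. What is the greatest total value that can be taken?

$157

Check high-value combinations within 14 m³:
- bookshelf+washer+sofa: volume 3+4+7=14, value 35+54+68=157
- washer+sofa: volume 4+7=11, value 54+68=122
- bookshelf+sofa+TV box: volume 3+7+4=14, value 35+68+18=121
Best: $157.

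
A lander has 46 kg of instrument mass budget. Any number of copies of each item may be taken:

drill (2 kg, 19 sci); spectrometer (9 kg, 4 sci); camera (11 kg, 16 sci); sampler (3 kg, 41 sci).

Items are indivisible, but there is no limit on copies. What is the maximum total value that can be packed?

Best value-per-unit is sampler at 41/3, and filling with it alone uses mass 15×3=45. No mix of the others beats 15×41 = 615.

615 sci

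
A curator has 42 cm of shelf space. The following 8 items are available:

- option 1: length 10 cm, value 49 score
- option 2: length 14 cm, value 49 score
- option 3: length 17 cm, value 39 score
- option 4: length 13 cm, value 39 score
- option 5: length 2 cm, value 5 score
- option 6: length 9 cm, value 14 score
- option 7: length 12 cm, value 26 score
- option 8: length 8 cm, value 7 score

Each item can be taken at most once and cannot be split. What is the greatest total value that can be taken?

Check high-value combinations within 42 cm:
- option 1+option 2+option 4+option 5: length 10+14+13+2=39, value 49+49+39+5=142
- option 1+option 2+option 4: length 10+14+13=37, value 49+49+39=137
- option 1+option 2+option 3: length 10+14+17=41, value 49+49+39=137
- option 1+option 3+option 4+option 5: length 10+17+13+2=42, value 49+39+39+5=132
- option 1+option 2+option 5+option 7: length 10+14+2+12=38, value 49+49+5+26=129
Best: 142 score.

142 score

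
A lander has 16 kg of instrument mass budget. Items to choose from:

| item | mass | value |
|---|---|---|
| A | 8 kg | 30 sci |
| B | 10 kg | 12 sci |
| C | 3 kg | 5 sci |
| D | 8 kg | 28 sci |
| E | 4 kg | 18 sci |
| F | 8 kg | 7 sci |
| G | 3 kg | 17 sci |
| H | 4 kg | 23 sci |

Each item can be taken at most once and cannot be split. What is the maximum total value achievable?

71 sci

Check high-value combinations within 16 kg:
- A+E+H: mass 8+4+4=16, value 30+18+23=71
- A+G+H: mass 8+3+4=15, value 30+17+23=70
- D+E+H: mass 8+4+4=16, value 28+18+23=69
- D+G+H: mass 8+3+4=15, value 28+17+23=68
Best: 71 sci.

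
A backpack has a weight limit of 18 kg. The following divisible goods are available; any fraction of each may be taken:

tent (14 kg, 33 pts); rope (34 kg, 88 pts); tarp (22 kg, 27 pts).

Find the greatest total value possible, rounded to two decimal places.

46.59

Take in order of value per unit:
- rope (88/34 per unit): 18 of 34 → value 18×88/34 = 46.5882, running total 46.59
Total 46.59.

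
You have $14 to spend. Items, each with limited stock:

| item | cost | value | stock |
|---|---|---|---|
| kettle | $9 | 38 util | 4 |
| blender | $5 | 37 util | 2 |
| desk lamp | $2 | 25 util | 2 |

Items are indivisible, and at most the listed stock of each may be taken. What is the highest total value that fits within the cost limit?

124 util

Best selections within cost 14 and stock limits:
- 2×blender + 2×desk lamp: cost 14, value 124
- 2×blender + 1×desk lamp: cost 12, value 99
Best: 124 util.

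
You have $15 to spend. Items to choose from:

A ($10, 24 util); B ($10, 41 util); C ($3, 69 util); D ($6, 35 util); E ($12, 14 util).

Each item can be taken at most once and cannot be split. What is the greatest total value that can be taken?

Check high-value combinations within $15:
- B+C: cost 10+3=13, value 41+69=110
- C+D: cost 3+6=9, value 69+35=104
- A+C: cost 10+3=13, value 24+69=93
- C+E: cost 3+12=15, value 69+14=83
Best: 110 util.

110 util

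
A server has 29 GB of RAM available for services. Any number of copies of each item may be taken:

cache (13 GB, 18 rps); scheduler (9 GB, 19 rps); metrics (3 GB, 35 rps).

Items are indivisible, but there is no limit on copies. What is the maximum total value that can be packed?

315 rps

Best value-per-unit is metrics at 35/3, and filling with it alone uses memory 9×3=27. No mix of the others beats 9×35 = 315.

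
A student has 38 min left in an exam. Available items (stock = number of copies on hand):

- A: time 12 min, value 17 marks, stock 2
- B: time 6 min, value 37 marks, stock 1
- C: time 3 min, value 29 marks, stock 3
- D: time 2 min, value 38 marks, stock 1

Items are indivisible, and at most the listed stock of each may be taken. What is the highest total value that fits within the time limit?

Top feasible selections:
- 1×A + 1×B + 3×C + 1×D: time 29, value 179
- 2×A + 1×B + 2×C + 1×D: time 38, value 167
Best: 179 marks.

179 marks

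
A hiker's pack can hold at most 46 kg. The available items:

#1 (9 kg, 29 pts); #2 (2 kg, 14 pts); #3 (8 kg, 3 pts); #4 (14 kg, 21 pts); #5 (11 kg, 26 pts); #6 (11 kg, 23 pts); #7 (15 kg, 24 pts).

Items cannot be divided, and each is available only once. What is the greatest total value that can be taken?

102 pts

Check high-value combinations within 46 kg:
- #1+#5+#6+#7: weight 9+11+11+15=46, value 29+26+23+24=102
- #1+#4+#5+#6: weight 9+14+11+11=45, value 29+21+26+23=99
- #1+#2+#3+#5+#7: weight 9+2+8+11+15=45, value 29+14+3+26+24=96
Best: 102 pts.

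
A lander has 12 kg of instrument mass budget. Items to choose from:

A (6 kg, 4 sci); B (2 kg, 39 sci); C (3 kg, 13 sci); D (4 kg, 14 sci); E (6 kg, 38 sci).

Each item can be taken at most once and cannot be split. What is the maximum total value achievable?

Check high-value combinations within 12 kg:
- B+D+E: mass 2+4+6=12, value 39+14+38=91
- B+C+E: mass 2+3+6=11, value 39+13+38=90
- B+E: mass 2+6=8, value 39+38=77
- B+C+D: mass 2+3+4=9, value 39+13+14=66
Best: 91 sci.

91 sci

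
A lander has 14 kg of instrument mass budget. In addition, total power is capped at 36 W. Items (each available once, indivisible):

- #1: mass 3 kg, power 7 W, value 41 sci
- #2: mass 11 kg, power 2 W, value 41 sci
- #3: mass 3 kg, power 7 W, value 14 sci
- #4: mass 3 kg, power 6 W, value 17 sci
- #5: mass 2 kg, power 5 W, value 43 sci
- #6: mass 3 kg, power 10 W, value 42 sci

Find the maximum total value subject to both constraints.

Feasible sets respecting both limits:
- #1+#3+#4+#5+#6: mass 14, power 35, value 157
- #1+#4+#5+#6: mass 11, power 28, value 143
- #1+#3+#5+#6: mass 11, power 29, value 140
- #1+#5+#6: mass 8, power 22, value 126
Best: 157 sci.

157 sci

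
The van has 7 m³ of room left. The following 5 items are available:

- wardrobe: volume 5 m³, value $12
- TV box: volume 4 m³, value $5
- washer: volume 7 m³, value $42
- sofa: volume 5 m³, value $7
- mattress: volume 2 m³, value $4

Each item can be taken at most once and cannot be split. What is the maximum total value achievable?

This is a 0/1 knapsack; check combinations near the capacity.
- washer: volume 7, value 42
- wardrobe+mattress: volume 5+2=7, value 12+4=16
- wardrobe: volume 5, value 12
Best: $42.

$42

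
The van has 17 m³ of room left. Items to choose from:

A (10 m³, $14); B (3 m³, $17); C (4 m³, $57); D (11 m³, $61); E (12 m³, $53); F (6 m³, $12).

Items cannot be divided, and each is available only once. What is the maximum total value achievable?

This is a 0/1 knapsack; check combinations near the capacity.
- C+D: volume 4+11=15, value 57+61=118
- C+E: volume 4+12=16, value 57+53=110
- A+B+C: volume 10+3+4=17, value 14+17+57=88
- B+C+F: volume 3+4+6=13, value 17+57+12=86
Best: $118.

$118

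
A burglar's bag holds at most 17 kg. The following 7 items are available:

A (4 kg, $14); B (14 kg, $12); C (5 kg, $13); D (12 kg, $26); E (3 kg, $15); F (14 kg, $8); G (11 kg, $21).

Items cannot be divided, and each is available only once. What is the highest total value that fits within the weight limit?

Check high-value combinations within 17 kg:
- A+C+E: weight 4+5+3=12, value 14+13+15=42
- D+E: weight 12+3=15, value 26+15=41
- A+D: weight 4+12=16, value 14+26=40
- C+D: weight 5+12=17, value 13+26=39
- E+G: weight 3+11=14, value 15+21=36
Best: $42.

$42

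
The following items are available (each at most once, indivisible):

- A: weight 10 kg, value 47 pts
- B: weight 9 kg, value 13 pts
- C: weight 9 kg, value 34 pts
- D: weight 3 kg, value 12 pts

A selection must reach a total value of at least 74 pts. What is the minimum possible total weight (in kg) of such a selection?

Subsets with value ≥ 74, sorted by total weight:
- A+C: weight 19, value 81
- A+C+D: weight 22, value 93
- A+B+C: weight 28, value 94
Minimum weight: 19 kg.

19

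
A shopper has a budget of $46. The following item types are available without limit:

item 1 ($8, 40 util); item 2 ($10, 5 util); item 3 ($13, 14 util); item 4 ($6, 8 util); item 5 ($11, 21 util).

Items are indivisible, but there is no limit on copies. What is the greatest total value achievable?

Best value-per-unit is item 1 at 40/8; filling with it alone gives 5×40 = 200.
Optimal mix: 5×item 1 + 1×item 4 → cost 46, value 208.

208 util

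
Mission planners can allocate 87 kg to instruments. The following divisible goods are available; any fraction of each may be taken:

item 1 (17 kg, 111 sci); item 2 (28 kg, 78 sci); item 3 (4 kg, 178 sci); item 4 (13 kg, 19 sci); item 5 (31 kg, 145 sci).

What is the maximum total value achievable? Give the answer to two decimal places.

Take in order of value per unit:
- item 3 (178/4 per unit): all 4 → value 178, running total 178.00
- item 1 (111/17 per unit): all 17 → value 111, running total 289.00
- item 5 (145/31 per unit): all 31 → value 145, running total 434.00
- item 2 (78/28 per unit): all 28 → value 78, running total 512.00
- item 4 (19/13 per unit): 7 of 13 → value 7×19/13 = 10.2308, running total 522.23
Total 522.23.

522.23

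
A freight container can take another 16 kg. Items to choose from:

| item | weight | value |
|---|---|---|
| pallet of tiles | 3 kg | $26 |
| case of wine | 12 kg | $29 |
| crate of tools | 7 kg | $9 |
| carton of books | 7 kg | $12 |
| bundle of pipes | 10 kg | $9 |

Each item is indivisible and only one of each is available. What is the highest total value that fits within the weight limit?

$55

Check high-value combinations within 16 kg:
- pallet of tiles+case of wine: weight 3+12=15, value 26+29=55
- pallet of tiles+carton of books: weight 3+7=10, value 26+12=38
- pallet of tiles+crate of tools: weight 3+7=10, value 26+9=35
- pallet of tiles+bundle of pipes: weight 3+10=13, value 26+9=35
Best: $55.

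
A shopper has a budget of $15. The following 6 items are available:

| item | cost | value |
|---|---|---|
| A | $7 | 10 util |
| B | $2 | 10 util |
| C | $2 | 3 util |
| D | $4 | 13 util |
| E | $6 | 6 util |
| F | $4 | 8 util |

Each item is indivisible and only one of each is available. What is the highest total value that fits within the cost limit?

36 util

This is a 0/1 knapsack; check combinations near the capacity.
- A+B+C+D: cost 7+2+2+4=15, value 10+10+3+13=36
- B+C+D+F: cost 2+2+4+4=12, value 10+3+13+8=34
- A+B+D: cost 7+2+4=13, value 10+10+13=33
Best: 36 util.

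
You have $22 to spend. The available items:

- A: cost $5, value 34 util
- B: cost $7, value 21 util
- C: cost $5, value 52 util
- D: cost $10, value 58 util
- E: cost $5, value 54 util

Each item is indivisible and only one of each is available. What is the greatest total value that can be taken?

164 util

Check high-value combinations within $22:
- C+D+E: cost 5+10+5=20, value 52+58+54=164
- A+B+C+E: cost 5+7+5+5=22, value 34+21+52+54=161
- A+D+E: cost 5+10+5=20, value 34+58+54=146
- A+C+D: cost 5+5+10=20, value 34+52+58=144
Best: 164 util.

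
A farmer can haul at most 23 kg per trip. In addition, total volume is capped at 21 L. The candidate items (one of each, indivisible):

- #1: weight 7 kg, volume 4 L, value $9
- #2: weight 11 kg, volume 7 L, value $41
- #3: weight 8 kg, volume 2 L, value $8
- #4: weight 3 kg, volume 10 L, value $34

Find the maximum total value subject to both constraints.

Feasible sets respecting both limits:
- #1+#2+#4: weight 21, volume 21, value 84
- #2+#3+#4: weight 22, volume 19, value 83
- #2+#4: weight 14, volume 17, value 75
- #1+#3+#4: weight 18, volume 16, value 51
Best: $84.

$84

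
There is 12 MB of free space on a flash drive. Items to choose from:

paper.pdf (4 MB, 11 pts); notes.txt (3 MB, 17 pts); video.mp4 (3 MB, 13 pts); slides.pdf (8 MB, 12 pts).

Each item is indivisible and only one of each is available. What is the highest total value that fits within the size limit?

This is a 0/1 knapsack; check combinations near the capacity.
- paper.pdf+notes.txt+video.mp4: size 4+3+3=10, value 11+17+13=41
- notes.txt+video.mp4: size 3+3=6, value 17+13=30
- notes.txt+slides.pdf: size 3+8=11, value 17+12=29
- paper.pdf+notes.txt: size 4+3=7, value 11+17=28
Best: 41 pts.

41 pts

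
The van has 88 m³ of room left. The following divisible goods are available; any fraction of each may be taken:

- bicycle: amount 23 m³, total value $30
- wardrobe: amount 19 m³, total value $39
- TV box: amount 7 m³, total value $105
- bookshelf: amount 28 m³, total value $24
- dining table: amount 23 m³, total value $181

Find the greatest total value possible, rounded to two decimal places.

Take in order of value per unit:
- TV box (105/7 per unit): all 7 → value 105, running total 105.00
- dining table (181/23 per unit): all 23 → value 181, running total 286.00
- wardrobe (39/19 per unit): all 19 → value 39, running total 325.00
- bicycle (30/23 per unit): all 23 → value 30, running total 355.00
- bookshelf (24/28 per unit): 16 of 28 → value 16×24/28 = 13.7143, running total 368.71
Total 368.71.

368.71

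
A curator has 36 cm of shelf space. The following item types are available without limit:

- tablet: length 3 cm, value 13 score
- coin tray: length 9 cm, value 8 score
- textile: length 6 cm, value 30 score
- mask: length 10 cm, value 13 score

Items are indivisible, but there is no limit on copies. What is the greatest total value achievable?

Best value-per-unit is textile at 30/6, and filling with it alone uses length 6×6=36. No mix of the others beats 6×30 = 180.

180 score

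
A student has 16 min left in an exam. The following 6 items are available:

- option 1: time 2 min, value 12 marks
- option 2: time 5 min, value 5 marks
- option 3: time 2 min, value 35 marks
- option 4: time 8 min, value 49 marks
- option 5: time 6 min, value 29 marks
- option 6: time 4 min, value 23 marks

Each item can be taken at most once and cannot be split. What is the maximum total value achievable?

119 marks

Check high-value combinations within 16 min:
- option 1+option 3+option 4+option 6: time 2+2+8+4=16, value 12+35+49+23=119
- option 3+option 4+option 5: time 2+8+6=16, value 35+49+29=113
- option 3+option 4+option 6: time 2+8+4=14, value 35+49+23=107
- option 1+option 3+option 5+option 6: time 2+2+6+4=14, value 12+35+29+23=99
Best: 119 marks.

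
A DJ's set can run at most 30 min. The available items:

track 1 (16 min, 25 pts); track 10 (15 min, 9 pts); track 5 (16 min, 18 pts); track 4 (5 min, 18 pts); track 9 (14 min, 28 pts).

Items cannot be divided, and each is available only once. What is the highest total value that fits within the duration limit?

53 pts

Check high-value combinations within 30 min:
- track 1+track 9: duration 16+14=30, value 25+28=53
- track 4+track 9: duration 5+14=19, value 18+28=46
- track 5+track 9: duration 16+14=30, value 18+28=46
- track 1+track 4: duration 16+5=21, value 25+18=43
Best: 53 pts.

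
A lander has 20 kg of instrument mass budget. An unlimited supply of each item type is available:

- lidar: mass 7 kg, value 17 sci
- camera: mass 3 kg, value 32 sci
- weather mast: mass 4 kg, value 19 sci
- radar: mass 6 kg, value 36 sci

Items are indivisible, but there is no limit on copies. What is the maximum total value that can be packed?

192 sci

Best value-per-unit is camera at 32/3, and filling with it alone uses mass 6×3=18. No mix of the others beats 6×32 = 192.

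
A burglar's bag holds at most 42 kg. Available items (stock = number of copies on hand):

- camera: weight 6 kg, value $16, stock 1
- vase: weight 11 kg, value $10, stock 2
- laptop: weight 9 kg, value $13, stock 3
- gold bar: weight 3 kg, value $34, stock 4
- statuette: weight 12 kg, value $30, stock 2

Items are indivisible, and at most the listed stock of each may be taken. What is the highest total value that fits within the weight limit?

Top feasible selections:
- 1×camera + 4×gold bar + 2×statuette: weight 42, value 212
- 4×gold bar + 2×statuette: weight 36, value 196
- 1×camera + 1×laptop + 4×gold bar + 1×statuette: weight 39, value 195
Best: $212.

$212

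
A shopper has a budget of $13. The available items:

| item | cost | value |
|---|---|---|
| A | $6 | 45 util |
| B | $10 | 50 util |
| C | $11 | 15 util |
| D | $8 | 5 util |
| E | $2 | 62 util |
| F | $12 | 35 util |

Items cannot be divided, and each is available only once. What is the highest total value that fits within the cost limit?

112 util

This is a 0/1 knapsack; check combinations near the capacity.
- B+E: cost 10+2=12, value 50+62=112
- A+E: cost 6+2=8, value 45+62=107
- C+E: cost 11+2=13, value 15+62=77
- D+E: cost 8+2=10, value 5+62=67
Best: 112 util.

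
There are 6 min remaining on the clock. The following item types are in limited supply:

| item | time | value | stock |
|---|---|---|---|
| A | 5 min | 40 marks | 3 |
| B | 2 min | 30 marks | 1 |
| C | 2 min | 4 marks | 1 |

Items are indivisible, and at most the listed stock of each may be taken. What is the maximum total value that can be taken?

40 marks

Best selections within time 6 and stock limits:
- 1×A: time 5, value 40
- 1×B + 1×C: time 4, value 34
Best: 40 marks.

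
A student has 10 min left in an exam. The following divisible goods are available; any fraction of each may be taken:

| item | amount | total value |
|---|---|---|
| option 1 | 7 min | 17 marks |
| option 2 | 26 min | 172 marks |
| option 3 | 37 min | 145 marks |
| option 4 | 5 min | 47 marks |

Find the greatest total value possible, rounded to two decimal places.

Take in order of value per unit:
- option 4 (47/5 per unit): all 5 → value 47, running total 47.00
- option 2 (172/26 per unit): 5 of 26 → value 5×172/26 = 33.0769, running total 80.08
Total 80.08.

80.08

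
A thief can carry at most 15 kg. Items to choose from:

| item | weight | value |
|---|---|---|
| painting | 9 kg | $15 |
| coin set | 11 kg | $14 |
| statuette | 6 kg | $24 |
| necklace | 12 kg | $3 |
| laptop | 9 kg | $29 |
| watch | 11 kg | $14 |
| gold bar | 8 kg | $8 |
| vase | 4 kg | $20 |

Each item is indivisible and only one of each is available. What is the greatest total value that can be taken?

Check high-value combinations within 15 kg:
- statuette+laptop: weight 6+9=15, value 24+29=53
- laptop+vase: weight 9+4=13, value 29+20=49
- statuette+vase: weight 6+4=10, value 24+20=44
- painting+statuette: weight 9+6=15, value 15+24=39
Best: $53.

$53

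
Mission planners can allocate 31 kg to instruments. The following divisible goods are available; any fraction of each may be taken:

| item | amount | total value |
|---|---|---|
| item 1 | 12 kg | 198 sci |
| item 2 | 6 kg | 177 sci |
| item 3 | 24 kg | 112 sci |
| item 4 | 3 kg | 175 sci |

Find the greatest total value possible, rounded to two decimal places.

Take in order of value per unit:
- item 4 (175/3 per unit): all 3 → value 175, running total 175.00
- item 2 (177/6 per unit): all 6 → value 177, running total 352.00
- item 1 (198/12 per unit): all 12 → value 198, running total 550.00
- item 3 (112/24 per unit): 10 of 24 → value 10×112/24 = 46.6667, running total 596.67
Total 596.67.

596.67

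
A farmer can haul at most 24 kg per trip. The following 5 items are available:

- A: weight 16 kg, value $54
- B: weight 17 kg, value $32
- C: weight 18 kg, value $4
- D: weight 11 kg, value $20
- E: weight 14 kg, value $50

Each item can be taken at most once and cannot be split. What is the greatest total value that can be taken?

This is a 0/1 knapsack; check combinations near the capacity.
- A: weight 16, value 54
- E: weight 14, value 50
- B: weight 17, value 32
Best: $54.

$54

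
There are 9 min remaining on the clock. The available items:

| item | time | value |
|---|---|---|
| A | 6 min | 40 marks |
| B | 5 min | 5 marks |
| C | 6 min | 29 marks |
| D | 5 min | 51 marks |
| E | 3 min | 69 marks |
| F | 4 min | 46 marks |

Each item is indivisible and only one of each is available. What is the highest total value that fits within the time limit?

120 marks

Check high-value combinations within 9 min:
- D+E: time 5+3=8, value 51+69=120
- E+F: time 3+4=7, value 69+46=115
- A+E: time 6+3=9, value 40+69=109
Best: 120 marks.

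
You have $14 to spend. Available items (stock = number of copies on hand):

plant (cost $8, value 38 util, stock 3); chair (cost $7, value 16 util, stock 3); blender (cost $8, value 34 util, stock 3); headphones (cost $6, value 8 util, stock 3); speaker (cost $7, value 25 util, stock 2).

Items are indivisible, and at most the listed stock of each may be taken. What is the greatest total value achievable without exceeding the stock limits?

50 util

Best selections within cost 14 and stock limits:
- 2×speaker: cost 14, value 50
- 1×plant + 1×headphones: cost 14, value 46
- 1×blender + 1×headphones: cost 14, value 42
Best: 50 util.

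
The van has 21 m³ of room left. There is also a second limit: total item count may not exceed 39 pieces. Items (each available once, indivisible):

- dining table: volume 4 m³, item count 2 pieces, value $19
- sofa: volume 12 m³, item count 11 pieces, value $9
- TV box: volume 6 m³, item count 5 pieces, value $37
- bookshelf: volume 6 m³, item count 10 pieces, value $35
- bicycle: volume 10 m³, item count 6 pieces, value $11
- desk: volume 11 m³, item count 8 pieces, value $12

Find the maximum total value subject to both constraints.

Feasible sets respecting both limits:
- dining table+TV box+bookshelf: volume 16, item count 17, value 91
- TV box+bookshelf: volume 12, item count 15, value 72
- dining table+TV box+desk: volume 21, item count 15, value 68
Best: $91.

$91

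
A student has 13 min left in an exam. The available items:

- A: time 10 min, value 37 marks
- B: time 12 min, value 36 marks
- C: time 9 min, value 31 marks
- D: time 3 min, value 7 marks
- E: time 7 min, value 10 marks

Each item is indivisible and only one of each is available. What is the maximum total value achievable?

This is a 0/1 knapsack; check combinations near the capacity.
- A+D: time 10+3=13, value 37+7=44
- C+D: time 9+3=12, value 31+7=38
- A: time 10, value 37
- B: time 12, value 36
Best: 44 marks.

44 marks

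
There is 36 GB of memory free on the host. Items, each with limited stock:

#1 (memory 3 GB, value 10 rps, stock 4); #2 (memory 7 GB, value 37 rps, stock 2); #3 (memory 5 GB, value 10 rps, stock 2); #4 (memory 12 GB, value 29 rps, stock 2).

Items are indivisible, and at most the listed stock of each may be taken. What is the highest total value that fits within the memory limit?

Top feasible selections:
- 4×#1 + 2×#2 + 2×#3: memory 36, value 134
- 3×#1 + 2×#2 + 1×#4: memory 35, value 133
- 4×#1 + 2×#2 + 1×#3: memory 31, value 124
- 3×#1 + 2×#2 + 2×#3: memory 33, value 124
Best: 134 rps.

134 rps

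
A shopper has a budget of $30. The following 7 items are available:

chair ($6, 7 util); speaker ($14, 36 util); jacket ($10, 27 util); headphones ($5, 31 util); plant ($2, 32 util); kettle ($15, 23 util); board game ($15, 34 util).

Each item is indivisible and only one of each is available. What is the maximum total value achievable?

Check high-value combinations within $30:
- chair+speaker+headphones+plant: cost 6+14+5+2=27, value 7+36+31+32=106
- chair+headphones+plant+board game: cost 6+5+2+15=28, value 7+31+32+34=104
- speaker+headphones+plant: cost 14+5+2=21, value 36+31+32=99
- headphones+plant+board game: cost 5+2+15=22, value 31+32+34=97
Best: 106 util.

106 util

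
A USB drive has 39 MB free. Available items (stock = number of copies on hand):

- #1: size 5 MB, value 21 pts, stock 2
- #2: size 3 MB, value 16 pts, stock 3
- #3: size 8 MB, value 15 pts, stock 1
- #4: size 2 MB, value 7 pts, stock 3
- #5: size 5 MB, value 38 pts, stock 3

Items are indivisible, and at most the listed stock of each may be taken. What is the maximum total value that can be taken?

Top feasible selections:
- 2×#1 + 3×#2 + 2×#4 + 3×#5: size 38, value 218
- 2×#1 + 3×#2 + 1×#4 + 3×#5: size 36, value 211
Best: 218 pts.

218 pts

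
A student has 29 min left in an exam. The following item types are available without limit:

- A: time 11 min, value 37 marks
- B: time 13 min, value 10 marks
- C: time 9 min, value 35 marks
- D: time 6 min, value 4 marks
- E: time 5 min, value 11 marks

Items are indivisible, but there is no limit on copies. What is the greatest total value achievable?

107 marks

Best value-per-unit is C at 35/9; filling with it alone gives 3×35 = 105.
Optimal mix: 1×A + 2×C → time 29, value 107.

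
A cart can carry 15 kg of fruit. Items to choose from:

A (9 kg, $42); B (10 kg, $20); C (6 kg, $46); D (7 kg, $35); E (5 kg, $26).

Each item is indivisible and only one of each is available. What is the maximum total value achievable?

$88

This is a 0/1 knapsack; check combinations near the capacity.
- A+C: weight 9+6=15, value 42+46=88
- C+D: weight 6+7=13, value 46+35=81
- C+E: weight 6+5=11, value 46+26=72
- A+E: weight 9+5=14, value 42+26=68
Best: $88.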